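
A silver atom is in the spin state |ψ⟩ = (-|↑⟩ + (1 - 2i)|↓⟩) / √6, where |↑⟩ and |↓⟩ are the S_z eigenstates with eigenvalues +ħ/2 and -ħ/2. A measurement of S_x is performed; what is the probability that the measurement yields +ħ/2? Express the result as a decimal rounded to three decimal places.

|+x⟩ = (|↑⟩ + |↓⟩)/√2, so ⟨+x|ψ⟩ = (-2i) / (√2·√6).
P = |-2i|² / 12 = 4/12.

0.333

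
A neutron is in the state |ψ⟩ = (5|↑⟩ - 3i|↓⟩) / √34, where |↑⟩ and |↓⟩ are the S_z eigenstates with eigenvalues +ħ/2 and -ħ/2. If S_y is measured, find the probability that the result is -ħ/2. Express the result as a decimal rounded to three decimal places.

|-y⟩ = (|↑⟩ - i|↓⟩)/√2, so ⟨-y|ψ⟩ = (8) / (√2·√34).
P = |8|² / 68 = 64/68.

0.941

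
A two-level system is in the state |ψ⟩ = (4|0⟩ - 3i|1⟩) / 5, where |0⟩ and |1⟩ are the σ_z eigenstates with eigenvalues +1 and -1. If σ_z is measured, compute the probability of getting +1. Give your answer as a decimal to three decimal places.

The +1 outcome corresponds to |0⟩. Its amplitude in |ψ⟩ is 4/5.
P = |4|² / 25 = 16/25.

0.640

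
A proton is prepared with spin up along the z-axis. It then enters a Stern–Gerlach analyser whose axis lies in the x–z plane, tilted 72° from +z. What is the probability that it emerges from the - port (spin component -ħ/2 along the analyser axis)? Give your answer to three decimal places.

0.345

For spin-½, the probability of finding spin-up along an axis at angle θ to the initial spin direction is cos²(θ/2); spin-down is sin²(θ/2).
θ = 72°, so P = sin²(36°) ≈ 0.345.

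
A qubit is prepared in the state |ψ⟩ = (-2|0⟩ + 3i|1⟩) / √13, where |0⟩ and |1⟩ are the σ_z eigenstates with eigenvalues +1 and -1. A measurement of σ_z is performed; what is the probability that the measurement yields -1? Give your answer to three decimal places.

0.692

The -1 outcome corresponds to |1⟩. Its amplitude in |ψ⟩ is 3i/√13.
P = |3i|² / 13 = 9/13.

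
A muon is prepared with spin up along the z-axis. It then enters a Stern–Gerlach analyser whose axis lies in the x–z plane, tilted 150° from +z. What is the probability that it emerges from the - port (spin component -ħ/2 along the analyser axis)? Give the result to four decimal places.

For spin-½, the probability of finding spin-up along an axis at angle θ to the initial spin direction is cos²(θ/2); spin-down is sin²(θ/2).
θ = 150°, so P = sin²(75°) ≈ 0.9330.

0.9330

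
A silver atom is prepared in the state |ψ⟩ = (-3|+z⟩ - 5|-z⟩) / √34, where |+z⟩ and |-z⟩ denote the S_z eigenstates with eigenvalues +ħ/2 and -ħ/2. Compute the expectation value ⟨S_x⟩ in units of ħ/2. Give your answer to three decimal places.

0.882

⟨σ_x⟩ = 2 Re(a* b)/(|a|²+|b|²) with a = -3, b = -5.
a* b = 15, so ⟨σ_x⟩ = 30/34.
⟨S_x⟩ = (ħ/2)·⟨σ_x⟩.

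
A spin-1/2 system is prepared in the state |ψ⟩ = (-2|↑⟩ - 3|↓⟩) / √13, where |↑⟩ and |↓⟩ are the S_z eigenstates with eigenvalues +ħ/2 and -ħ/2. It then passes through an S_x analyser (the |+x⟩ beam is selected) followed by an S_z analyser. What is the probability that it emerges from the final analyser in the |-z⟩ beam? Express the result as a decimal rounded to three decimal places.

First analyser (S_x): P(|+x⟩) = |⟨+x|ψ⟩|² = 25/26.
After stage 1 the state is |+x⟩; P(|-z⟩) = |⟨-z|+x⟩|² = 1/2.
Joint probability = 25/26 × 1/2 = 0.481.

0.481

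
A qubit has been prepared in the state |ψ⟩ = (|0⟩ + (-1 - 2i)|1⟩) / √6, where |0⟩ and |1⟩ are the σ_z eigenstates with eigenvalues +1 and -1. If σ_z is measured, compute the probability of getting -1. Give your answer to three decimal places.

The -1 outcome corresponds to |1⟩. Its amplitude in |ψ⟩ is (-1 - 2i)/√6.
P = |-1 - 2i|² / 6 = 5/6.

0.833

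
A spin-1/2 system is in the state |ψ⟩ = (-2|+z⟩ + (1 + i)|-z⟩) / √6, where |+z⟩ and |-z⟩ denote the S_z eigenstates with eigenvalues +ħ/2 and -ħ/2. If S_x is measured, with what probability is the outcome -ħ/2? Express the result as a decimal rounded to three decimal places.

0.833

|-x⟩ = (|+z⟩ - |-z⟩)/√2, so ⟨-x|ψ⟩ = (-3 - i) / (√2·√6).
P = |-3 - i|² / 12 = 10/12.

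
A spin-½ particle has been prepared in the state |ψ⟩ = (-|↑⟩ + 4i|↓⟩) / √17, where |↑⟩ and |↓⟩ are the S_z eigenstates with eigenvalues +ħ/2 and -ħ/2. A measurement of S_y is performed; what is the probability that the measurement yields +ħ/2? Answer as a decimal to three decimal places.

|+y⟩ = (|↑⟩ + i|↓⟩)/√2, so ⟨+y|ψ⟩ = (3) / (√2·√17).
P = |3|² / 34 = 9/34.

0.265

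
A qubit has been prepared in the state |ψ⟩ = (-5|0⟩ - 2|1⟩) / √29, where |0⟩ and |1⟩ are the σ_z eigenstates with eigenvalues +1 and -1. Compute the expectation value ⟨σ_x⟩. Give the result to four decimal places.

⟨σ_x⟩ = 2 Re(a* b)/(|a|²+|b|²) with a = -5, b = -2.
a* b = 10, so ⟨σ_x⟩ = 20/29.

0.6897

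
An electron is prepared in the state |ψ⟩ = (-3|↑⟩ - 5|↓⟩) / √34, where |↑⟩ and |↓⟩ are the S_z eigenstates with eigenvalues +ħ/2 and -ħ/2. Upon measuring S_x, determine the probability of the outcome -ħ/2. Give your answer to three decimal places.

0.059

|-x⟩ = (|↑⟩ - |↓⟩)/√2, so ⟨-x|ψ⟩ = (2) / (√2·√34).
P = |2|² / 68 = 4/68.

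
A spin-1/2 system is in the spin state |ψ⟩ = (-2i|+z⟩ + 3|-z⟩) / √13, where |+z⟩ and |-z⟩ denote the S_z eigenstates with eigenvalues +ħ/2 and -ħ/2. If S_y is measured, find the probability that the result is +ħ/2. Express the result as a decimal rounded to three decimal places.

0.962

|+y⟩ = (|+z⟩ + i|-z⟩)/√2, so ⟨+y|ψ⟩ = (-5i) / (√2·√13).
P = |-5i|² / 26 = 25/26.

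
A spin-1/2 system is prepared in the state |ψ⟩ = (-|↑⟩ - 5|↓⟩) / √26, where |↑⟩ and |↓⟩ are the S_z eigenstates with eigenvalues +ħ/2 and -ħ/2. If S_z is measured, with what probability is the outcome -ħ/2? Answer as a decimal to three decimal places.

The -ħ/2 outcome corresponds to |↓⟩. Its amplitude in |ψ⟩ is -5/√26.
P = |-5|² / 26 = 25/26.

0.962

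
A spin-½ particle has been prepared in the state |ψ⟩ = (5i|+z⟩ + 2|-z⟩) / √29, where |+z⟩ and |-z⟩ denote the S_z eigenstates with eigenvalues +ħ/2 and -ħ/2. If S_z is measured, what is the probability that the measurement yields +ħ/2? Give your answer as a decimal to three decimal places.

0.862

The +ħ/2 outcome corresponds to |+z⟩. Its amplitude in |ψ⟩ is 5i/√29.
P = |5i|² / 29 = 25/29.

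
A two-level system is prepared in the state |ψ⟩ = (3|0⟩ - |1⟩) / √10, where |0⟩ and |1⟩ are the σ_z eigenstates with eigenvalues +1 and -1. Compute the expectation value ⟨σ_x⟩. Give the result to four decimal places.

-0.6000

⟨σ_x⟩ = 2 Re(a* b)/(|a|²+|b|²) with a = 3, b = -1.
a* b = -3, so ⟨σ_x⟩ = -6/10.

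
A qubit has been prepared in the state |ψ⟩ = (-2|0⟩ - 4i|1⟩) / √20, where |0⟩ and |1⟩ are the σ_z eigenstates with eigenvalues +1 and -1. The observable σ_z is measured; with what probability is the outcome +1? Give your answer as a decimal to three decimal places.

0.200

The +1 outcome corresponds to |0⟩. Its amplitude in |ψ⟩ is -2/√20.
P = |-2|² / 20 = 4/20.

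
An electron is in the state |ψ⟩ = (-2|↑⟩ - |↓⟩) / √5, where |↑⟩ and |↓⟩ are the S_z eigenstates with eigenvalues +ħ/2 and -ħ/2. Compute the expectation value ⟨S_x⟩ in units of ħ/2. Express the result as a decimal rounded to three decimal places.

0.800

⟨σ_x⟩ = 2 Re(a* b)/(|a|²+|b|²) with a = -2, b = -1.
a* b = 2, so ⟨σ_x⟩ = 4/5.
⟨S_x⟩ = (ħ/2)·⟨σ_x⟩.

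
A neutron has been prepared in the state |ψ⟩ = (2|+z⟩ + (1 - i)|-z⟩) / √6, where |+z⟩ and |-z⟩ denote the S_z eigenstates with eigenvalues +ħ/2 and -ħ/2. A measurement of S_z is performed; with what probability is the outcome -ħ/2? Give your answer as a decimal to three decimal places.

The -ħ/2 outcome corresponds to |-z⟩. Its amplitude in |ψ⟩ is (1 - i)/√6.
P = |1 - i|² / 6 = 2/6.

0.333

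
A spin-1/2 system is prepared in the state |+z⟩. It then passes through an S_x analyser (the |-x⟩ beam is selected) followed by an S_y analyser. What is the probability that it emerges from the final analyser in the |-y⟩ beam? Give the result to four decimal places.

0.2500

First analyser (S_x): from |+z⟩, P(|-x⟩) = 1/2.
After stage 1 the state is |-x⟩; P(|-y⟩) = |⟨-y|-x⟩|² = 1/2.
Joint probability = 1/2 × 1/2 = 0.2500.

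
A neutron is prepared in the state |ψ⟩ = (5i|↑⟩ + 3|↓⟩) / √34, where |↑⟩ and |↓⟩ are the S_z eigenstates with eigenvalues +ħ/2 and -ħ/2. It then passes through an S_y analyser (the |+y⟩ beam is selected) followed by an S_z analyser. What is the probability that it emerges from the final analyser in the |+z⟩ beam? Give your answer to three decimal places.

First analyser (S_y): P(|+y⟩) = |⟨+y|ψ⟩|² = 4/68.
After stage 1 the state is |+y⟩; P(|+z⟩) = |⟨+z|+y⟩|² = 1/2.
Joint probability = 4/68 × 1/2 = 0.029.

0.029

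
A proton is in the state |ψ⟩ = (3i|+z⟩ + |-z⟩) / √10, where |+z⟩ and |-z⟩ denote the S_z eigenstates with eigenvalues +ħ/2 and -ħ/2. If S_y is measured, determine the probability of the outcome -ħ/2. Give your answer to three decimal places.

|-y⟩ = (|+z⟩ - i|-z⟩)/√2, so ⟨-y|ψ⟩ = (4i) / (√2·√10).
P = |4i|² / 20 = 16/20.

0.800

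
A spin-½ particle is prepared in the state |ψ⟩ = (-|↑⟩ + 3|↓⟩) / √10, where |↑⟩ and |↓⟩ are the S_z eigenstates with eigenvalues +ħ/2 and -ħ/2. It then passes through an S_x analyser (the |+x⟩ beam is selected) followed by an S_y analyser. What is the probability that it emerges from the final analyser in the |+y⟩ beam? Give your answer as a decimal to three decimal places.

First analyser (S_x): P(|+x⟩) = |⟨+x|ψ⟩|² = 4/20.
After stage 1 the state is |+x⟩; P(|+y⟩) = |⟨+y|+x⟩|² = 1/2.
Joint probability = 4/20 × 1/2 = 0.100.

0.100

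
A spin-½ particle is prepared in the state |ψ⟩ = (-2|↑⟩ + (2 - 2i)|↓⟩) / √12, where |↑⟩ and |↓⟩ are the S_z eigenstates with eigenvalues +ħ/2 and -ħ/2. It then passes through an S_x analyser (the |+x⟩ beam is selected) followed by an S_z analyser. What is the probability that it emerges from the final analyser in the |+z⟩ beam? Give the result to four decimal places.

0.0833

First analyser (S_x): P(|+x⟩) = |⟨+x|ψ⟩|² = 4/24.
After stage 1 the state is |+x⟩; P(|+z⟩) = |⟨+z|+x⟩|² = 1/2.
Joint probability = 4/24 × 1/2 = 0.0833.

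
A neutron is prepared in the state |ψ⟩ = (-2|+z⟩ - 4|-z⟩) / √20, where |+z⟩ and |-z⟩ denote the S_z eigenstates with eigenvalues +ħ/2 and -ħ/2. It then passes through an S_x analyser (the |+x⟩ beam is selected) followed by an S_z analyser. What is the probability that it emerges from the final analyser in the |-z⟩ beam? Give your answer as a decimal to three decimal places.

First analyser (S_x): P(|+x⟩) = |⟨+x|ψ⟩|² = 36/40.
After stage 1 the state is |+x⟩; P(|-z⟩) = |⟨-z|+x⟩|² = 1/2.
Joint probability = 36/40 × 1/2 = 0.450.

0.450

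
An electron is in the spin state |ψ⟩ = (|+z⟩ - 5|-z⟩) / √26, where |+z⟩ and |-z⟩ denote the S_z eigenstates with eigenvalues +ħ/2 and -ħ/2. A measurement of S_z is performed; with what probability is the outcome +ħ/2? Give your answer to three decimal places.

The +ħ/2 outcome corresponds to |+z⟩. Its amplitude in |ψ⟩ is 1/√26.
P = |1|² / 26 = 1/26.

0.038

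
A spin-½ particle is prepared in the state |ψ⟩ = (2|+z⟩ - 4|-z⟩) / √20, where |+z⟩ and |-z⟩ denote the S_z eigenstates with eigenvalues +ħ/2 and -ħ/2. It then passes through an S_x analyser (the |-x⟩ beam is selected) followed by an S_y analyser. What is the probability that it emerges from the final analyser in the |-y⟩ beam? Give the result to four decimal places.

0.4500

First analyser (S_x): P(|-x⟩) = |⟨-x|ψ⟩|² = 36/40.
After stage 1 the state is |-x⟩; P(|-y⟩) = |⟨-y|-x⟩|² = 1/2.
Joint probability = 36/40 × 1/2 = 0.4500.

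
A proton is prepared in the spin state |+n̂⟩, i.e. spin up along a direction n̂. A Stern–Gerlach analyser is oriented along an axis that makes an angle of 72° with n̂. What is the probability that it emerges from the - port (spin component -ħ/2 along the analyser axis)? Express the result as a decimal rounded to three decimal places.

0.345

For spin-½, the probability of finding spin-up along an axis at angle θ to the initial spin direction is cos²(θ/2); spin-down is sin²(θ/2).
θ = 72°, so P = sin²(36°) ≈ 0.345.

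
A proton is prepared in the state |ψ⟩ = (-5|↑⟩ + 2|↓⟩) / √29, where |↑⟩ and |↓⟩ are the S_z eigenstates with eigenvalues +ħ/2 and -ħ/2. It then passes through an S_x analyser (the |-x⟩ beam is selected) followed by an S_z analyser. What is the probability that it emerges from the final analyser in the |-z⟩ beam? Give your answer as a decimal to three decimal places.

0.422

First analyser (S_x): P(|-x⟩) = |⟨-x|ψ⟩|² = 49/58.
After stage 1 the state is |-x⟩; P(|-z⟩) = |⟨-z|-x⟩|² = 1/2.
Joint probability = 49/58 × 1/2 = 0.422.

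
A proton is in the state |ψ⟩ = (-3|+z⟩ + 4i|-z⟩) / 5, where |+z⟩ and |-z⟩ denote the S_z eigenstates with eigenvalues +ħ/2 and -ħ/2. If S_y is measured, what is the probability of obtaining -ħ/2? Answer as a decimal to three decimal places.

0.980

|-y⟩ = (|+z⟩ - i|-z⟩)/√2, so ⟨-y|ψ⟩ = (-7) / (√2·5).
P = |-7|² / 50 = 49/50.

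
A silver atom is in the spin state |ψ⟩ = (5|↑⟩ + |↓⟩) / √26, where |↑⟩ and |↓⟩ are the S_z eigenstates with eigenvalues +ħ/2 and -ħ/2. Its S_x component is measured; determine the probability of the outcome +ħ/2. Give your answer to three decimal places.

0.692

|+x⟩ = (|↑⟩ + |↓⟩)/√2, so ⟨+x|ψ⟩ = (6) / (√2·√26).
P = |6|² / 52 = 36/52.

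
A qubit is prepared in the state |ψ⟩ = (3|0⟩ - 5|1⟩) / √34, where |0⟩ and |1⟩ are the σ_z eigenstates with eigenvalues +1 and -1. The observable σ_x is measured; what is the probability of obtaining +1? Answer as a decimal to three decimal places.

0.059

|+x⟩ = (|0⟩ + |1⟩)/√2, so ⟨+x|ψ⟩ = (-2) / (√2·√34).
P = |-2|² / 68 = 4/68.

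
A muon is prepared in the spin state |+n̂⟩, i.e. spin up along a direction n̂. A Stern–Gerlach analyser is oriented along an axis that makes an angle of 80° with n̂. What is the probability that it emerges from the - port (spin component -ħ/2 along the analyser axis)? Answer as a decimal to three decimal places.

For spin-½, the probability of finding spin-up along an axis at angle θ to the initial spin direction is cos²(θ/2); spin-down is sin²(θ/2).
θ = 80°, so P = sin²(40°) ≈ 0.413.

0.413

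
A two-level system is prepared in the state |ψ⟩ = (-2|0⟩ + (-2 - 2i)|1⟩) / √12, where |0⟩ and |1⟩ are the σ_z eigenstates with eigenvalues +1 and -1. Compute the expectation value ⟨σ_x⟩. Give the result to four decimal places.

0.6667

⟨σ_x⟩ = 2 Re(a* b)/(|a|²+|b|²) with a = -2, b = (-2 - 2i).
a* b = (4 + 4i), so ⟨σ_x⟩ = 8/12.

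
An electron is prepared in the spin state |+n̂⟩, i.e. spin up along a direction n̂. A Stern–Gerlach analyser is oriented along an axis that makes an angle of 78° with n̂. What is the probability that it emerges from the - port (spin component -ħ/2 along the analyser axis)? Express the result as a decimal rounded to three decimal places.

0.396

For spin-½, the probability of finding spin-up along an axis at angle θ to the initial spin direction is cos²(θ/2); spin-down is sin²(θ/2).
θ = 78°, so P = sin²(39°) ≈ 0.396.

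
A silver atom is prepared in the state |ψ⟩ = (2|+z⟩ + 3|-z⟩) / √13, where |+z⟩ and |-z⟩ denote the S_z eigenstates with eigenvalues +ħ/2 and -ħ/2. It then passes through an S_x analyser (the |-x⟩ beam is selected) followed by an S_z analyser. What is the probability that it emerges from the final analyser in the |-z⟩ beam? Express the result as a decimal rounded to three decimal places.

First analyser (S_x): P(|-x⟩) = |⟨-x|ψ⟩|² = 1/26.
After stage 1 the state is |-x⟩; P(|-z⟩) = |⟨-z|-x⟩|² = 1/2.
Joint probability = 1/26 × 1/2 = 0.019.

0.019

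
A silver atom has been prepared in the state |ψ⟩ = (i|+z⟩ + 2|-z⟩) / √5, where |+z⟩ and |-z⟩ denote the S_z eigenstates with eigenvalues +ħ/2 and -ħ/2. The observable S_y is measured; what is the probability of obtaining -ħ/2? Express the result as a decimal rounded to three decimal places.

|-y⟩ = (|+z⟩ - i|-z⟩)/√2, so ⟨-y|ψ⟩ = (3i) / (√2·√5).
P = |3i|² / 10 = 9/10.

0.900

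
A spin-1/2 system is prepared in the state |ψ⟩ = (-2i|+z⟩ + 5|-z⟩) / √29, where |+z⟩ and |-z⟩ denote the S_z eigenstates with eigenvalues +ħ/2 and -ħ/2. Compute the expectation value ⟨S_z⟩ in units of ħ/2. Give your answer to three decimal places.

-0.724

⟨σ_z⟩ = |a|² - |b|² divided by |a|²+|b|², with a, b the |+z⟩, |-z⟩ amplitudes.
= (4 - 25)/29 = -21/29.
⟨S_z⟩ = (ħ/2)·⟨σ_z⟩.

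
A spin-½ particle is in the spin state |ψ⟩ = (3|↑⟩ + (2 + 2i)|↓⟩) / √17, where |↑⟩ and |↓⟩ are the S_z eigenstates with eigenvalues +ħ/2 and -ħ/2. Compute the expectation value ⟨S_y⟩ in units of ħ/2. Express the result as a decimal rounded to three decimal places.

⟨σ_y⟩ = 2 Im(a* b)/(|a|²+|b|²) with a = 3, b = (2 + 2i).
a* b = (6 + 6i), so ⟨σ_y⟩ = 12/17.
⟨S_y⟩ = (ħ/2)·⟨σ_y⟩.

0.706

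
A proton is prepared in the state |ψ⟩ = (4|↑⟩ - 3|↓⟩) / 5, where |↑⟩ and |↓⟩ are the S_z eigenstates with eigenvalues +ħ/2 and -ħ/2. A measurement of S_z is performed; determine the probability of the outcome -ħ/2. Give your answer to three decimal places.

The -ħ/2 outcome corresponds to |↓⟩. Its amplitude in |ψ⟩ is -3/5.
P = |-3|² / 25 = 9/25.

0.360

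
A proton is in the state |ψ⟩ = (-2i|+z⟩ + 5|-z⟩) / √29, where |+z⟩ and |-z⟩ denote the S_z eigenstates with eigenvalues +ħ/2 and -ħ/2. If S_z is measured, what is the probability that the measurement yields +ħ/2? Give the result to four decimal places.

0.1379

The +ħ/2 outcome corresponds to |+z⟩. Its amplitude in |ψ⟩ is -2i/√29.
P = |-2i|² / 29 = 4/29.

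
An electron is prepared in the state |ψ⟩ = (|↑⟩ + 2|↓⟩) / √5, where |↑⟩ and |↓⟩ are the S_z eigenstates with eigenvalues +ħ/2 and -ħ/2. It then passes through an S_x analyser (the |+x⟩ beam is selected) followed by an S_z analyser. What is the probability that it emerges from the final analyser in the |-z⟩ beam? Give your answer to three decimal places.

0.450

First analyser (S_x): P(|+x⟩) = |⟨+x|ψ⟩|² = 9/10.
After stage 1 the state is |+x⟩; P(|-z⟩) = |⟨-z|+x⟩|² = 1/2.
Joint probability = 9/10 × 1/2 = 0.450.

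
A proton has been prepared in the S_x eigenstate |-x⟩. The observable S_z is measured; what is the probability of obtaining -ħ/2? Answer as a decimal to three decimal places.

0.500

In the S_z basis, |-x⟩ = (|+z⟩ - |-z⟩)/√2 and |-z⟩ = |-z⟩.
|⟨-z|-x⟩|² = 1/2.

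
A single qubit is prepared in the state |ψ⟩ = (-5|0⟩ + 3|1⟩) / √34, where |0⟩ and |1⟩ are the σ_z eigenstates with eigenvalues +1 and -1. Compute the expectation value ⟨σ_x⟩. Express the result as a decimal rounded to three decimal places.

-0.882

⟨σ_x⟩ = 2 Re(a* b)/(|a|²+|b|²) with a = -5, b = 3.
a* b = -15, so ⟨σ_x⟩ = -30/34.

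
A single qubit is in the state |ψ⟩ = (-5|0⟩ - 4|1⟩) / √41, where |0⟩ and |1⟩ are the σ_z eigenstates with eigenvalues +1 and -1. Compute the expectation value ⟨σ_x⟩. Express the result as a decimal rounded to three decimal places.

⟨σ_x⟩ = 2 Re(a* b)/(|a|²+|b|²) with a = -5, b = -4.
a* b = 20, so ⟨σ_x⟩ = 40/41.

0.976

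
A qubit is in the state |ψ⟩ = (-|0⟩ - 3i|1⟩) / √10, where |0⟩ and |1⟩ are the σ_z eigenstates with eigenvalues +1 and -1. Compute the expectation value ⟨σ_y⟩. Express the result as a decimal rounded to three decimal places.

0.600

⟨σ_y⟩ = 2 Im(a* b)/(|a|²+|b|²) with a = -1, b = -3i.
a* b = 3i, so ⟨σ_y⟩ = 6/10.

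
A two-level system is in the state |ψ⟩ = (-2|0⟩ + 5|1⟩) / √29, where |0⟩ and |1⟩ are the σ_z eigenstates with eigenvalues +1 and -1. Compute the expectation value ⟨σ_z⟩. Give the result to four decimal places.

-0.7241

⟨σ_z⟩ = |a|² - |b|² divided by |a|²+|b|², with a, b the |0⟩, |1⟩ amplitudes.
= (4 - 25)/29 = -21/29.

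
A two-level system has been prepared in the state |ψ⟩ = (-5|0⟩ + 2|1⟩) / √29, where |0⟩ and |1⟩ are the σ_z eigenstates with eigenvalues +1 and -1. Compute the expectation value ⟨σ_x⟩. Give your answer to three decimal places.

⟨σ_x⟩ = 2 Re(a* b)/(|a|²+|b|²) with a = -5, b = 2.
a* b = -10, so ⟨σ_x⟩ = -20/29.

-0.690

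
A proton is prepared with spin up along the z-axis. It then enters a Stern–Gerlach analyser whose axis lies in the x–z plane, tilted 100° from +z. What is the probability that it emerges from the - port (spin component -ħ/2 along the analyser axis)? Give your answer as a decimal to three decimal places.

For spin-½, the probability of finding spin-up along an axis at angle θ to the initial spin direction is cos²(θ/2); spin-down is sin²(θ/2).
θ = 100°, so P = sin²(50°) ≈ 0.587.

0.587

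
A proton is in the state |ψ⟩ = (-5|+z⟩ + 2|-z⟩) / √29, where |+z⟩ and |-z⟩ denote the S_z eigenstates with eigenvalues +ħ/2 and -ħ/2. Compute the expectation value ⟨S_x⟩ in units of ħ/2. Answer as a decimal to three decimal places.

⟨σ_x⟩ = 2 Re(a* b)/(|a|²+|b|²) with a = -5, b = 2.
a* b = -10, so ⟨σ_x⟩ = -20/29.
⟨S_x⟩ = (ħ/2)·⟨σ_x⟩.

-0.690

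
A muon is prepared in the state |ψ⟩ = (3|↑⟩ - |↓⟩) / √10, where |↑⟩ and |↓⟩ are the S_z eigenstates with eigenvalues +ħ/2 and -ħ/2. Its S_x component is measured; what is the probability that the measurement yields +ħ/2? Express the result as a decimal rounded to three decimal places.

|+x⟩ = (|↑⟩ + |↓⟩)/√2, so ⟨+x|ψ⟩ = (2) / (√2·√10).
P = |2|² / 20 = 4/20.

0.200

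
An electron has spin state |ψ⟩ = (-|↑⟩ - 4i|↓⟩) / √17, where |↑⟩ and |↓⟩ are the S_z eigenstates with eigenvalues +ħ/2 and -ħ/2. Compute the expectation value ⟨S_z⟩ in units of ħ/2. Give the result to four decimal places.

-0.8824

⟨σ_z⟩ = |a|² - |b|² divided by |a|²+|b|², with a, b the |↑⟩, |↓⟩ amplitudes.
= (1 - 16)/17 = -15/17.
⟨S_z⟩ = (ħ/2)·⟨σ_z⟩.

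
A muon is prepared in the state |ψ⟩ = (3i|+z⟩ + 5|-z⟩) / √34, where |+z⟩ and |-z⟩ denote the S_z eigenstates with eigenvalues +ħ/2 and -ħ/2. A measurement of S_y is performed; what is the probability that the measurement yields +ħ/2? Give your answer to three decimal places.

0.059

|+y⟩ = (|+z⟩ + i|-z⟩)/√2, so ⟨+y|ψ⟩ = (-2i) / (√2·√34).
P = |-2i|² / 68 = 4/68.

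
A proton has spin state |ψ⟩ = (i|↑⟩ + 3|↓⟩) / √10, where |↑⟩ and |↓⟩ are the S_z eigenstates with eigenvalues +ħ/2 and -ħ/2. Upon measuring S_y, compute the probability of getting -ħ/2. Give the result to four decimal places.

0.8000

|-y⟩ = (|↑⟩ - i|↓⟩)/√2, so ⟨-y|ψ⟩ = (4i) / (√2·√10).
P = |4i|² / 20 = 16/20.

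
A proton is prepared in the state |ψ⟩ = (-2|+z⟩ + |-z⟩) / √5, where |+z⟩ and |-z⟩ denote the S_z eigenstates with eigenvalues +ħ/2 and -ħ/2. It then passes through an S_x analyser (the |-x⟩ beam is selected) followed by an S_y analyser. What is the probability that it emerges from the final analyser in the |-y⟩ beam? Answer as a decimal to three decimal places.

First analyser (S_x): P(|-x⟩) = |⟨-x|ψ⟩|² = 9/10.
After stage 1 the state is |-x⟩; P(|-y⟩) = |⟨-y|-x⟩|² = 1/2.
Joint probability = 9/10 × 1/2 = 0.450.

0.450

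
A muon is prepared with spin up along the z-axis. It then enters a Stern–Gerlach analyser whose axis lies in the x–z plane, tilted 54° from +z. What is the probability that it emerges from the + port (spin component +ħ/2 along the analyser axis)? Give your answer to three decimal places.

0.794

For spin-½, the probability of finding spin-up along an axis at angle θ to the initial spin direction is cos²(θ/2); spin-down is sin²(θ/2).
θ = 54°, so P = cos²(27°) ≈ 0.794.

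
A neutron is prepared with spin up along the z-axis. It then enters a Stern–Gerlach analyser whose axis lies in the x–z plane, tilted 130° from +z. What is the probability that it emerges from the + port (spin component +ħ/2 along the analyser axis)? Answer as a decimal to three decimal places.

For spin-½, the probability of finding spin-up along an axis at angle θ to the initial spin direction is cos²(θ/2); spin-down is sin²(θ/2).
θ = 130°, so P = cos²(65°) ≈ 0.179.

0.179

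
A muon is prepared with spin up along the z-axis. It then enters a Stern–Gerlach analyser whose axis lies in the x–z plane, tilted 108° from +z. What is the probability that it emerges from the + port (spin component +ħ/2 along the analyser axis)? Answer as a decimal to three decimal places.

For spin-½, the probability of finding spin-up along an axis at angle θ to the initial spin direction is cos²(θ/2); spin-down is sin²(θ/2).
θ = 108°, so P = cos²(54°) ≈ 0.345.

0.345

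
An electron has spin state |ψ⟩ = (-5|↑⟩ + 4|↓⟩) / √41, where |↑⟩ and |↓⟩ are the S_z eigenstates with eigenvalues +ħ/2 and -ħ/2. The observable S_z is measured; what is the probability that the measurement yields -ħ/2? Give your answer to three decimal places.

The -ħ/2 outcome corresponds to |↓⟩. Its amplitude in |ψ⟩ is 4/√41.
P = |4|² / 41 = 16/41.

0.390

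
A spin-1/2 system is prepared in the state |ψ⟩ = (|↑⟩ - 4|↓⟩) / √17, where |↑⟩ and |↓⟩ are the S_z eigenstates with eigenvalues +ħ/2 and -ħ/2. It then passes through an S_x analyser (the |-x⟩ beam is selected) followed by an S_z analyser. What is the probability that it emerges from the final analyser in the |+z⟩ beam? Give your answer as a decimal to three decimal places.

0.368

First analyser (S_x): P(|-x⟩) = |⟨-x|ψ⟩|² = 25/34.
After stage 1 the state is |-x⟩; P(|+z⟩) = |⟨+z|-x⟩|² = 1/2.
Joint probability = 25/34 × 1/2 = 0.368.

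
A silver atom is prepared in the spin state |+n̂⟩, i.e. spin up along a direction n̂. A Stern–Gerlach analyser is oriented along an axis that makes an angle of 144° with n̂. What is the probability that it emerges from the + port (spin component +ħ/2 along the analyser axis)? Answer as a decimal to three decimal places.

For spin-½, the probability of finding spin-up along an axis at angle θ to the initial spin direction is cos²(θ/2); spin-down is sin²(θ/2).
θ = 144°, so P = cos²(72°) ≈ 0.095.

0.095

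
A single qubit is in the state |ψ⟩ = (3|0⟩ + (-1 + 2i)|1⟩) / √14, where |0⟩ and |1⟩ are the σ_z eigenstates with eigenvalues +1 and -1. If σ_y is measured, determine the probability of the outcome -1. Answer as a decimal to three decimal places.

|-y⟩ = (|0⟩ - i|1⟩)/√2, so ⟨-y|ψ⟩ = (1 - i) / (√2·√14).
P = |1 - i|² / 28 = 2/28.

0.071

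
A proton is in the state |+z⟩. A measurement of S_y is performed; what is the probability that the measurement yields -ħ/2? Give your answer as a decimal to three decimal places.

In the S_z basis, |+z⟩ = |+z⟩ and |-y⟩ = (|+z⟩ - i|-z⟩)/√2.
|⟨-y|+z⟩|² = 1/2.

0.500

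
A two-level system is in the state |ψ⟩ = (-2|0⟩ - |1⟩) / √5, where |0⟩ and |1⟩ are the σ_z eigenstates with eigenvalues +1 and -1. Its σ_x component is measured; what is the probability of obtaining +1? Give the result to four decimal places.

|+x⟩ = (|0⟩ + |1⟩)/√2, so ⟨+x|ψ⟩ = (-3) / (√2·√5).
P = |-3|² / 10 = 9/10.

0.9000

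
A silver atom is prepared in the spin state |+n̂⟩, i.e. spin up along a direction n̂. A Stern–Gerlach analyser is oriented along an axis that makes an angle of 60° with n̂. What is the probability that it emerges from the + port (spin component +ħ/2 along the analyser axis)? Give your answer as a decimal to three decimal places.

For spin-½, the probability of finding spin-up along an axis at angle θ to the initial spin direction is cos²(θ/2); spin-down is sin²(θ/2).
θ = 60°, so P = cos²(30°) ≈ 0.750.

0.750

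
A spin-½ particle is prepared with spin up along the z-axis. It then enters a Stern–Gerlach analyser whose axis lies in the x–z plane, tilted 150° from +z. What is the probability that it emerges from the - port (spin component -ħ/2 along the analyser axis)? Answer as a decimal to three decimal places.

For spin-½, the probability of finding spin-up along an axis at angle θ to the initial spin direction is cos²(θ/2); spin-down is sin²(θ/2).
θ = 150°, so P = sin²(75°) ≈ 0.933.

0.933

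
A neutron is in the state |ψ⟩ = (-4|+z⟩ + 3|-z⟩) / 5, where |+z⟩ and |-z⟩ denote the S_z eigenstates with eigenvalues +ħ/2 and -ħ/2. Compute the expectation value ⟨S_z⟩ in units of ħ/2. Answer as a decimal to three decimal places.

⟨σ_z⟩ = |a|² - |b|² divided by |a|²+|b|², with a, b the |+z⟩, |-z⟩ amplitudes.
= (16 - 9)/25 = 7/25.
⟨S_z⟩ = (ħ/2)·⟨σ_z⟩.

0.280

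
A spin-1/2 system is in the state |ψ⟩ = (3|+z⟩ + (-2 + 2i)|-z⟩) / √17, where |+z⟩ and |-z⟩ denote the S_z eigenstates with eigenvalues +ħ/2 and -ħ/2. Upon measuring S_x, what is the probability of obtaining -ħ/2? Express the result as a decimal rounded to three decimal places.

|-x⟩ = (|+z⟩ - |-z⟩)/√2, so ⟨-x|ψ⟩ = (5 - 2i) / (√2·√17).
P = |5 - 2i|² / 34 = 29/34.

0.853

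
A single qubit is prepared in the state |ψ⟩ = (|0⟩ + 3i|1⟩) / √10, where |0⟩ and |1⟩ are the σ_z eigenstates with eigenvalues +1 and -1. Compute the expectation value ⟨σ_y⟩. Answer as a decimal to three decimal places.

0.600

⟨σ_y⟩ = 2 Im(a* b)/(|a|²+|b|²) with a = 1, b = 3i.
a* b = 3i, so ⟨σ_y⟩ = 6/10.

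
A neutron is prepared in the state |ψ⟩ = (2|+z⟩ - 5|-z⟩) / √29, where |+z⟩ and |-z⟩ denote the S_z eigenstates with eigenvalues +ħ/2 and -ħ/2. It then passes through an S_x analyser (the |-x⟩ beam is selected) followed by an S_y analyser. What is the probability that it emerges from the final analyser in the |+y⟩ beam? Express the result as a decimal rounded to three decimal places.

First analyser (S_x): P(|-x⟩) = |⟨-x|ψ⟩|² = 49/58.
After stage 1 the state is |-x⟩; P(|+y⟩) = |⟨+y|-x⟩|² = 1/2.
Joint probability = 49/58 × 1/2 = 0.422.

0.422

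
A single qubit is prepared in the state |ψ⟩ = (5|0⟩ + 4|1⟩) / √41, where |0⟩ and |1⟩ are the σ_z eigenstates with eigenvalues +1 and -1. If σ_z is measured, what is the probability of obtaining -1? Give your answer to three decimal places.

The -1 outcome corresponds to |1⟩. Its amplitude in |ψ⟩ is 4/√41.
P = |4|² / 41 = 16/41.

0.390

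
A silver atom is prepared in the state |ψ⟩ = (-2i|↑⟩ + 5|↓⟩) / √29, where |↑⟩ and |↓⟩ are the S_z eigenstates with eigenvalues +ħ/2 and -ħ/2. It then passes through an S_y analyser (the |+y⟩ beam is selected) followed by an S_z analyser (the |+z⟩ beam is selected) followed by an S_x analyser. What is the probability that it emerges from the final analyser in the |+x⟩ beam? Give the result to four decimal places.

0.2112

First analyser (S_y): P(|+y⟩) = |⟨+y|ψ⟩|² = 49/58.
After stage 1 the state is |+y⟩; P(|+z⟩) = |⟨+z|+y⟩|² = 1/2.
After stage 2 the state is |+z⟩; P(|+x⟩) = |⟨+x|+z⟩|² = 1/2.
Joint probability = 49/58 × 1/2 × 1/2 = 0.2112.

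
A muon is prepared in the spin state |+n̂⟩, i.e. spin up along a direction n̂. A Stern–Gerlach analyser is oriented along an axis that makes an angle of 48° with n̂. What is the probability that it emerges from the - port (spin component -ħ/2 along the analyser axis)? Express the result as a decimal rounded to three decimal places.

For spin-½, the probability of finding spin-up along an axis at angle θ to the initial spin direction is cos²(θ/2); spin-down is sin²(θ/2).
θ = 48°, so P = sin²(24°) ≈ 0.165.

0.165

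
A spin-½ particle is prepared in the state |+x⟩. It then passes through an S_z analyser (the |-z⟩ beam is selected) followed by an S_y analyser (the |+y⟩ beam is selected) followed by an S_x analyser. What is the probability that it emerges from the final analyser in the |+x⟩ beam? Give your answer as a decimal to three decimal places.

0.125

First analyser (S_z): from |+x⟩, P(|-z⟩) = 1/2.
After stage 1 the state is |-z⟩; P(|+y⟩) = |⟨+y|-z⟩|² = 1/2.
After stage 2 the state is |+y⟩; P(|+x⟩) = |⟨+x|+y⟩|² = 1/2.
Joint probability = 1/2 × 1/2 × 1/2 = 0.125.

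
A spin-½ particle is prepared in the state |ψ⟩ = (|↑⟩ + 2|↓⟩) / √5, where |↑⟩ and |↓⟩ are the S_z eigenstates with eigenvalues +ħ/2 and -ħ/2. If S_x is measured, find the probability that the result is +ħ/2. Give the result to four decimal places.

|+x⟩ = (|↑⟩ + |↓⟩)/√2, so ⟨+x|ψ⟩ = (3) / (√2·√5).
P = |3|² / 10 = 9/10.

0.9000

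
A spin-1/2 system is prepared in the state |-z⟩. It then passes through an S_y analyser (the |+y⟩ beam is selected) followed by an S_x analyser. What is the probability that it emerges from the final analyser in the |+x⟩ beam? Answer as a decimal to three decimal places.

0.250

First analyser (S_y): from |-z⟩, P(|+y⟩) = 1/2.
After stage 1 the state is |+y⟩; P(|+x⟩) = |⟨+x|+y⟩|² = 1/2.
Joint probability = 1/2 × 1/2 = 0.250.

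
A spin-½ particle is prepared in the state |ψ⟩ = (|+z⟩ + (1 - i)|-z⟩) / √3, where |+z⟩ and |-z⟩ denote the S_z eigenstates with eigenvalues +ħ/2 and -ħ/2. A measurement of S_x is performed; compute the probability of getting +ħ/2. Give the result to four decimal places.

|+x⟩ = (|+z⟩ + |-z⟩)/√2, so ⟨+x|ψ⟩ = (2 - i) / (√2·√3).
P = |2 - i|² / 6 = 5/6.

0.8333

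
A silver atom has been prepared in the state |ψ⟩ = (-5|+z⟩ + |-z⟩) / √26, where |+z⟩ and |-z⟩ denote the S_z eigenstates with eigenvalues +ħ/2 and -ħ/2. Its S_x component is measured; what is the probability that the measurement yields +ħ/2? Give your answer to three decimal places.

0.308

|+x⟩ = (|+z⟩ + |-z⟩)/√2, so ⟨+x|ψ⟩ = (-4) / (√2·√26).
P = |-4|² / 52 = 16/52.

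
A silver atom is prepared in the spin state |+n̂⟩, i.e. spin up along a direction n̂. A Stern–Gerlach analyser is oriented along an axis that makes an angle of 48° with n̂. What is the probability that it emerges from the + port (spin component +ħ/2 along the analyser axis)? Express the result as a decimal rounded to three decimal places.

0.835

For spin-½, the probability of finding spin-up along an axis at angle θ to the initial spin direction is cos²(θ/2); spin-down is sin²(θ/2).
θ = 48°, so P = cos²(24°) ≈ 0.835.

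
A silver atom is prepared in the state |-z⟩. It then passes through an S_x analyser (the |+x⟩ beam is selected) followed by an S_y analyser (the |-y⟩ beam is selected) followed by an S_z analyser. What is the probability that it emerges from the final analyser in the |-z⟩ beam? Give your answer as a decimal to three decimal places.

0.125

First analyser (S_x): from |-z⟩, P(|+x⟩) = 1/2.
After stage 1 the state is |+x⟩; P(|-y⟩) = |⟨-y|+x⟩|² = 1/2.
After stage 2 the state is |-y⟩; P(|-z⟩) = |⟨-z|-y⟩|² = 1/2.
Joint probability = 1/2 × 1/2 × 1/2 = 0.125.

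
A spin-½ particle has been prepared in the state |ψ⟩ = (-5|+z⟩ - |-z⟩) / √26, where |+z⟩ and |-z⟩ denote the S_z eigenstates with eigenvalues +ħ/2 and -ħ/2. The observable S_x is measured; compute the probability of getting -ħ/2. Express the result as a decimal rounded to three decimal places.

0.308

|-x⟩ = (|+z⟩ - |-z⟩)/√2, so ⟨-x|ψ⟩ = (-4) / (√2·√26).
P = |-4|² / 52 = 16/52.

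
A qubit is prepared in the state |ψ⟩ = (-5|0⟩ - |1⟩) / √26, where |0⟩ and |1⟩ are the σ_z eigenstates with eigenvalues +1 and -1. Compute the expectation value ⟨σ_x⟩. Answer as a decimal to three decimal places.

0.385

⟨σ_x⟩ = 2 Re(a* b)/(|a|²+|b|²) with a = -5, b = -1.
a* b = 5, so ⟨σ_x⟩ = 10/26.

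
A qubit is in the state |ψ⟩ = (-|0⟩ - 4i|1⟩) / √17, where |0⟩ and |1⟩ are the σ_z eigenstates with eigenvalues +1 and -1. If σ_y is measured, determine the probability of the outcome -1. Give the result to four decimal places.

|-y⟩ = (|0⟩ - i|1⟩)/√2, so ⟨-y|ψ⟩ = (3) / (√2·√17).
P = |3|² / 34 = 9/34.

0.2647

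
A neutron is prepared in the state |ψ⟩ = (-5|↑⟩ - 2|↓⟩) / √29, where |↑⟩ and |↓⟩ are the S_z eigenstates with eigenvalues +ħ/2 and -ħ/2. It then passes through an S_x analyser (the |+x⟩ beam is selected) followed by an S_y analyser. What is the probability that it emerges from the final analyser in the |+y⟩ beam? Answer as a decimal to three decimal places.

First analyser (S_x): P(|+x⟩) = |⟨+x|ψ⟩|² = 49/58.
After stage 1 the state is |+x⟩; P(|+y⟩) = |⟨+y|+x⟩|² = 1/2.
Joint probability = 49/58 × 1/2 = 0.422.

0.422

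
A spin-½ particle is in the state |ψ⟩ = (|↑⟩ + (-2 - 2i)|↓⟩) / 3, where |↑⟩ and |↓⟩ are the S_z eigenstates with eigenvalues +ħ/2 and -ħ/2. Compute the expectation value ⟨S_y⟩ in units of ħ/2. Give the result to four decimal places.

-0.4444

⟨σ_y⟩ = 2 Im(a* b)/(|a|²+|b|²) with a = 1, b = (-2 - 2i).
a* b = (-2 - 2i), so ⟨σ_y⟩ = -4/9.
⟨S_y⟩ = (ħ/2)·⟨σ_y⟩.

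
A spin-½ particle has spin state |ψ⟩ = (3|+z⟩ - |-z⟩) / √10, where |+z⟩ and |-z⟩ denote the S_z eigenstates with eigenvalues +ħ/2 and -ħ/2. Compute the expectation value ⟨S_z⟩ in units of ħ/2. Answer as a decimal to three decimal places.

0.800

⟨σ_z⟩ = |a|² - |b|² divided by |a|²+|b|², with a, b the |+z⟩, |-z⟩ amplitudes.
= (9 - 1)/10 = 8/10.
⟨S_z⟩ = (ħ/2)·⟨σ_z⟩.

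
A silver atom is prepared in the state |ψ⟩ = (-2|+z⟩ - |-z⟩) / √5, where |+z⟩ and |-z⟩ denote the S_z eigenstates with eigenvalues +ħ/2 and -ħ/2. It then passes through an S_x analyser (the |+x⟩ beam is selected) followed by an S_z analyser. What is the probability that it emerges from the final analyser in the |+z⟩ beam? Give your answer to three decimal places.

0.450

First analyser (S_x): P(|+x⟩) = |⟨+x|ψ⟩|² = 9/10.
After stage 1 the state is |+x⟩; P(|+z⟩) = |⟨+z|+x⟩|² = 1/2.
Joint probability = 9/10 × 1/2 = 0.450.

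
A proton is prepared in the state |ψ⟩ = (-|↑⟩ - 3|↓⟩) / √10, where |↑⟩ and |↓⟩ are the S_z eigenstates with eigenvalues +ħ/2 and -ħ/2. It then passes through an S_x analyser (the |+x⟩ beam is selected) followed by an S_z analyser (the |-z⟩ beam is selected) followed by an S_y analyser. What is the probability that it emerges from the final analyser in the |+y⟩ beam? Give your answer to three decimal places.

First analyser (S_x): P(|+x⟩) = |⟨+x|ψ⟩|² = 16/20.
After stage 1 the state is |+x⟩; P(|-z⟩) = |⟨-z|+x⟩|² = 1/2.
After stage 2 the state is |-z⟩; P(|+y⟩) = |⟨+y|-z⟩|² = 1/2.
Joint probability = 16/20 × 1/2 × 1/2 = 0.200.

0.200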